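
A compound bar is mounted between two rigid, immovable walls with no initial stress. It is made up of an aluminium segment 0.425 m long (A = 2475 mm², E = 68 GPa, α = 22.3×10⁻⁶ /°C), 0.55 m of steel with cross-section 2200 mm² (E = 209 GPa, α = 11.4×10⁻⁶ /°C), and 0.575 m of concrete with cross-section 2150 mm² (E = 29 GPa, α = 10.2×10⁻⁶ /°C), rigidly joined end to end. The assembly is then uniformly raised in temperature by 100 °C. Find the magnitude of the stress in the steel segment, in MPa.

If the supports were absent, the total length change would be Σ αᵢΔT Lᵢ = 22.3×10⁻⁶×100×425 + 11.4×10⁻⁶×100×550 + 10.2×10⁻⁶×100×575 = 2.161 mm.
Since the ends are fixed, an axial force P builds up, equal in every segment, with P · Σ Lᵢ/(AᵢEᵢ) = δ_free.
The series flexibility is Σ Lᵢ/(AᵢEᵢ) = 425/(2475×68×10³) + 550/(2200×209×10³) + 575/(2150×29×10³) = 1.294×10⁻⁵ mm/N.
So P = 2.161 / 1.294×10⁻⁵ = 167 kN, compressive.
σ_{steel} = P / A = 167000 / 2200 = 75.9 MPa.

σ ≈ 75.9 MPa (compressive)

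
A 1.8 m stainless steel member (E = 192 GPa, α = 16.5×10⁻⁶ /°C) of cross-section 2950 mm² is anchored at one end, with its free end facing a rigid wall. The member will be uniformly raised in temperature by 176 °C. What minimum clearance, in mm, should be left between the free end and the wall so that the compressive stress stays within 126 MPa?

Free expansion if unrestrained: δ_free = αΔT L = 16.5×10⁻⁶ × 176 × 1800 = 5.227 mm.
At the allowable stress the elastic shortening the wall may impose is σL/E = 126 × 1800 / (192×10³) = 1.181 mm.
The gap must absorb the remainder: g_min = 5.227 − 1.181 = 4.046 mm.

g ≈ 4.05 mm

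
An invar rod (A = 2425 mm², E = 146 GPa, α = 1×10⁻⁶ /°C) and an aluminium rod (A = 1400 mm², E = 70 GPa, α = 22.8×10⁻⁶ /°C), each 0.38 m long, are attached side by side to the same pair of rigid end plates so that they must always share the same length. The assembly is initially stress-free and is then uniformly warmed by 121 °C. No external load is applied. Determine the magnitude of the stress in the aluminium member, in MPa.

Equilibrium of a rigid end plate with no external load gives equal and opposite internal forces ±P in the two members. Since α_{aluminium} > α_{invar}, heating drives the aluminium into compression and the invar into tension.
Compatibility of the two members (thermal + elastic change equal): (α₁ − α₂)ΔT = P·[1/(A₁E₁) + 1/(A₂E₂)].
|α₁ − α₂|·ΔT = 21.8×10⁻⁶ × 121 = 0.002638.
1/(A₁E₁) + 1/(A₂E₂) = 1/(2425×146×10³) + 1/(1400×70×10³) = 1.303×10⁻⁸ N⁻¹.
So P = 0.002638 / 1.303×10⁻⁸ = 202.5 kN.
σ_{aluminium} = P/A₂ = 202500/1400 = 144.6 MPa, compressive.

σ ≈ 145 MPa (compressive)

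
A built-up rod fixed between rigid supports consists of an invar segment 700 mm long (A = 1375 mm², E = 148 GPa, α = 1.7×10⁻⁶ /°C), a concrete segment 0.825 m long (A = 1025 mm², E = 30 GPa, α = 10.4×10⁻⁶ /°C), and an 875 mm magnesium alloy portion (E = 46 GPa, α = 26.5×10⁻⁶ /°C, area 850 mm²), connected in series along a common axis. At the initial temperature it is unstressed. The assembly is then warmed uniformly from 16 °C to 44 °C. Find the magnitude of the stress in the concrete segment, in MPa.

With the walls removed the bar would change length by δ_free = Σ αᵢΔT Lᵢ = 1.7×10⁻⁶×28×700 + 10.4×10⁻⁶×28×825 + 26.5×10⁻⁶×28×875 = 0.9228 mm.
Since the ends are fixed, an axial force P builds up, equal in every segment, with P · Σ Lᵢ/(AᵢEᵢ) = δ_free.
Σ Lᵢ/(AᵢEᵢ) = 700/(1375×148×10³) + 825/(1025×30×10³) + 875/(850×46×10³) = 5.265×10⁻⁵ mm/N.
Hence P = δ_free / Σ(L/AE) = 0.9228/5.265×10⁻⁵ = 17.53 kN (compressive).
σ_{concrete} = P / A = 17530 / 1025 = 17.1 MPa.

σ ≈ 17.1 MPa (compressive)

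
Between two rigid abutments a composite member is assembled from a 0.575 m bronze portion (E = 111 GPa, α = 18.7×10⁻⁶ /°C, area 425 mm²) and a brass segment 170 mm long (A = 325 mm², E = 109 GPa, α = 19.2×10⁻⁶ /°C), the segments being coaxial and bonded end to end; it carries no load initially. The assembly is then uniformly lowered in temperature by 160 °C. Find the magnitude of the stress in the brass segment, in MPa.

With the walls removed the bar would change length by δ_free = Σ αᵢΔT Lᵢ = 18.7×10⁻⁶×160×575 + 19.2×10⁻⁶×160×170 = 2.243 mm.
The walls prevent any net length change, so an axial force P (same in every segment) develops. Compatibility: P · Σ Lᵢ/(AᵢEᵢ) = δ_free.
Σ Lᵢ/(AᵢEᵢ) = 575/(425×111×10³) + 170/(325×109×10³) = 1.699×10⁻⁵ mm/N.
P = 2.243 / 1.699×10⁻⁵ = 132000 N = 132 kN, tensile.
σ_{brass} = P / A = 132000 / 325 = 406.2 MPa.

σ ≈ 406 MPa (tensile)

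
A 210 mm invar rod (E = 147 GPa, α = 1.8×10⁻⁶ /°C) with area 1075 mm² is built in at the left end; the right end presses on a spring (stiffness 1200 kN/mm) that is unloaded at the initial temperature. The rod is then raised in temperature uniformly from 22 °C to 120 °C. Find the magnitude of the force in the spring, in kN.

The unrestrained thermal change is αΔT L = 1.8×10⁻⁶ × 98 × 210 = 0.03704 mm.
With a force P in the spring, the elastic change of the rod is PL/(AE) and that of the spring is P/k; compatibility requires their sum to equal δ_free.
P [ L/(AE) + 1/k ] = δ_free → P [ 210/(1075×147×10³) + 1/(1200×10³) ] = 0.03704.
P = 0.03704 / 2.162×10⁻⁶ = 17130 N.

P ≈ 17.1 kN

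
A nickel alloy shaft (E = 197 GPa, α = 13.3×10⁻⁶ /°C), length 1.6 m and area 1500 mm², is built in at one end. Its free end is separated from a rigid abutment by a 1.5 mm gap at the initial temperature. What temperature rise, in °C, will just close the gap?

The gap closes when αΔT L = 1.5 mm, since the shaft is still unstressed at that instant.
So ΔT = g/(αL) = 1.5/(13.3×10⁻⁶ × 1600) = 70.49 °C.

ΔT ≈ 70.5 °C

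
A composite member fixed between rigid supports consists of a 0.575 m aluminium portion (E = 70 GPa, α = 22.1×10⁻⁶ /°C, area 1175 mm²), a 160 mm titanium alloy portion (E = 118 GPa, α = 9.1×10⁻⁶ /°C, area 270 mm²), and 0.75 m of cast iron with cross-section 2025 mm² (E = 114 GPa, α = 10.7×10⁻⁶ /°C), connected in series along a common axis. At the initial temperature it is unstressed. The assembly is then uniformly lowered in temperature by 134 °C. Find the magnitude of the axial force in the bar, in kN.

With the walls removed the bar would change length by δ_free = Σ αᵢΔT Lᵢ = 22.1×10⁻⁶×134×575 + 9.1×10⁻⁶×134×160 + 10.7×10⁻⁶×134×750 = 2.973 mm.
Since the ends are fixed, an axial force P builds up, equal in every segment, with P · Σ Lᵢ/(AᵢEᵢ) = δ_free.
Σ Lᵢ/(AᵢEᵢ) = 575/(1175×70×10³) + 160/(270×118×10³) + 750/(2025×114×10³) = 1.526×10⁻⁵ mm/N.
Hence P = δ_free / Σ(L/AE) = 2.973/1.526×10⁻⁵ = 194.8 kN (tensile).

P ≈ 195 kN (tensile)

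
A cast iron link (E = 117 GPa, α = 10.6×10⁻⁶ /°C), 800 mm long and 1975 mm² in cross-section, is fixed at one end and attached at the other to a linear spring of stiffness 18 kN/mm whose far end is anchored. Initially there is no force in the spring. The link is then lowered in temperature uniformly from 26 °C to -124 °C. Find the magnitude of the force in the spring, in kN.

Free thermal contraction: δ_free = αΔT L = 10.6×10⁻⁶ × 150 × 800 = 1.272 mm.
With a force P in the spring, the elastic change of the link is PL/(AE) and that of the spring is P/k; compatibility requires their sum to equal δ_free.
So P = δ_free / [L/(AE) + 1/k] = 1.272 / [ 800/(1975×117×10³) + 1/(18×10³) ].
P = 1.272 / 5.902×10⁻⁵ = 21550 N.

P ≈ 21.6 kN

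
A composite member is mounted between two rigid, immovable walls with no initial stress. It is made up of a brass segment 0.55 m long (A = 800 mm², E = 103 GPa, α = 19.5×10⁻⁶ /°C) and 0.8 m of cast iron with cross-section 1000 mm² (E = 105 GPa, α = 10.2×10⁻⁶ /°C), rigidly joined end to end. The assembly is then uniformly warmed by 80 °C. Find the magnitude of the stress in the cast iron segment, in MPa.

σ ≈ 106 MPa (compressive)

Free thermal expansion of the whole bar: Σ αᵢΔT Lᵢ = 19.5×10⁻⁶×80×550 + 10.2×10⁻⁶×80×800 = 1.511 mm.
The walls prevent any net length change, so an axial force P (same in every segment) develops. Compatibility: P · Σ Lᵢ/(AᵢEᵢ) = δ_free.
The series flexibility is Σ Lᵢ/(AᵢEᵢ) = 550/(800×103×10³) + 800/(1000×105×10³) = 1.429×10⁻⁵ mm/N.
P = 1.511 / 1.429×10⁻⁵ = 105700 N = 105.7 kN, compressive.
σ_{cast iron} = P / A = 105700 / 1000 = 105.7 MPa.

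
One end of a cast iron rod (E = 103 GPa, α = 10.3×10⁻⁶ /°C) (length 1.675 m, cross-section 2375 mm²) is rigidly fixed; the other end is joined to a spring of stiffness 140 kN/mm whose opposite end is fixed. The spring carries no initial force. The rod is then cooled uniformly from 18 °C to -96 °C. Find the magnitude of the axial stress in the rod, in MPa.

Free thermal contraction: δ_free = αΔT L = 10.3×10⁻⁶ × 114 × 1675 = 1.967 mm.
With a force P in the spring, the elastic change of the rod is PL/(AE) and that of the spring is P/k; compatibility requires their sum to equal δ_free.
P [ L/(AE) + 1/k ] = δ_free → P [ 1675/(2375×103×10³) + 1/(140×10³) ] = 1.967.
P = 1.967 / 1.399×10⁻⁵ = 140600 N.
σ = P/A = 140600/2375 = 59.19 MPa.

σ ≈ 59.2 MPa (tensile)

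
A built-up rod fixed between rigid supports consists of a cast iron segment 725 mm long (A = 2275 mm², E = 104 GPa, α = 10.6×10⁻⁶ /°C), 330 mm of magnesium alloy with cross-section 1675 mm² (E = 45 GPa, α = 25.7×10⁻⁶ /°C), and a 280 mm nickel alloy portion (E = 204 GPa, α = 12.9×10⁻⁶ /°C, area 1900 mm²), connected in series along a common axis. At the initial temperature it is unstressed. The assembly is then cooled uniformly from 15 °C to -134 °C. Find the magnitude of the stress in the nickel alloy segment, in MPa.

σ ≈ 190 MPa (tensile)

Free thermal contraction of the whole bar: Σ αᵢΔT Lᵢ = 10.6×10⁻⁶×149×725 + 25.7×10⁻⁶×149×330 + 12.9×10⁻⁶×149×280 = 2.947 mm.
The rigid supports impose zero overall length change; the single axial force P common to all segments must satisfy P Σ Lᵢ/(AᵢEᵢ) = δ_free.
Σ Lᵢ/(AᵢEᵢ) = 725/(2275×104×10³) + 330/(1675×45×10³) + 280/(1900×204×10³) = 8.165×10⁻⁶ mm/N.
P = 2.947 / 8.165×10⁻⁶ = 360900 N = 360.9 kN, tensile.
σ_{nickel alloy} = P / A = 360900 / 1900 = 190 MPa.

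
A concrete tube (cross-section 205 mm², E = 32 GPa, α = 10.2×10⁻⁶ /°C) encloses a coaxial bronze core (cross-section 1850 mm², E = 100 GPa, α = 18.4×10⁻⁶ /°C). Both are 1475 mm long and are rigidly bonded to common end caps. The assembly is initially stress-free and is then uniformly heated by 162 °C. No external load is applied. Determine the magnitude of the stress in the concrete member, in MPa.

σ ≈ 41.1 MPa (tensile)

Both members must finish at the same length. With the larger α, the bronze tends to over-expand; the plates restrain it, putting the bronze in compression and the concrete in tension. With no external load the two internal forces are equal and opposite, magnitude P.
Compatibility of the two members (thermal + elastic change equal): (α₁ − α₂)ΔT = P·[1/(A₁E₁) + 1/(A₂E₂)].
|α₁ − α₂|·ΔT = 8.2×10⁻⁶ × 162 = 0.001328.
1/(A₁E₁) + 1/(A₂E₂) = 1/(205×32×10³) + 1/(1850×100×10³) = 1.578×10⁻⁷ N⁻¹.
P = 0.001328 / 1.578×10⁻⁷ = 8416 N = 8.416 kN.
σ_{concrete} = P/A₁ = 8416/205 = 41.05 MPa, tensile.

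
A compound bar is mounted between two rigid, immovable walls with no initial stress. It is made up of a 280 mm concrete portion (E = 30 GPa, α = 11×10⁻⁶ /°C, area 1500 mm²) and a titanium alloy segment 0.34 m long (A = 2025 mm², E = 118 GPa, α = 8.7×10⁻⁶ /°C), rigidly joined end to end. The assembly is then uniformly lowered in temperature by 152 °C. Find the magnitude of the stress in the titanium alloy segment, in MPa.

With the walls removed the bar would change length by δ_free = Σ αᵢΔT Lᵢ = 11×10⁻⁶×152×280 + 8.7×10⁻⁶×152×340 = 0.9178 mm.
The rigid supports impose zero overall length change; the single axial force P common to all segments must satisfy P Σ Lᵢ/(AᵢEᵢ) = δ_free.
The series flexibility is Σ Lᵢ/(AᵢEᵢ) = 280/(1500×30×10³) + 340/(2025×118×10³) = 7.645×10⁻⁶ mm/N.
So P = 0.9178 / 7.645×10⁻⁶ = 120 kN, tensile.
σ_{titanium alloy} = P / A = 120000 / 2025 = 59.28 MPa.

σ ≈ 59.3 MPa (tensile)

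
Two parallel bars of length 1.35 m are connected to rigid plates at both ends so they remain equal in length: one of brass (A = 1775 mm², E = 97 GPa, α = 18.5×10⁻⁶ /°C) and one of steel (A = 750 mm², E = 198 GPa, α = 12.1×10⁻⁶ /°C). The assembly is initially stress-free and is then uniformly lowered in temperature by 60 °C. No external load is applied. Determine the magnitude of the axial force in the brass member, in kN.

The brass has the larger α, so on cooling it would change length more than the steel if both were free. The rigid plates force a common final length, so the brass is put into tension and the steel into compression, with equal and opposite forces P (no external load).
Setting the final lengths equal and cancelling L: (α₁ − α₂)ΔT = P/(A₁E₁) + P/(A₂E₂).
|α₁ − α₂|·ΔT = 6.4×10⁻⁶ × 60 = 0.000384.
1/(A₁E₁) + 1/(A₂E₂) = 1/(1775×97×10³) + 1/(750×198×10³) = 1.254×10⁻⁸ N⁻¹.
So P = 0.000384 / 1.254×10⁻⁸ = 30.62 kN.

P ≈ 30.6 kN (tensile in the brass)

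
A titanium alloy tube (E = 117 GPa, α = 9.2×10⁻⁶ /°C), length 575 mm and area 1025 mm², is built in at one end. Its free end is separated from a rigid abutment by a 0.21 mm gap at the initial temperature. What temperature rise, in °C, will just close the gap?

The gap closes when αΔT L = 0.21 mm, since the tube is still unstressed at that instant.
So ΔT = g/(αL) = 0.21/(9.2×10⁻⁶ × 575) = 39.7 °C.

ΔT ≈ 39.7 °C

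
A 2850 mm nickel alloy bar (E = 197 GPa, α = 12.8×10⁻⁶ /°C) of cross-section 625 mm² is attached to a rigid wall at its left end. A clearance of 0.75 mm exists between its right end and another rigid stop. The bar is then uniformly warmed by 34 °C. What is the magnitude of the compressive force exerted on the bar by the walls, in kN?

Free thermal elongation = αΔT L = 12.8×10⁻⁶ × 34 × 2850 = 1.24 mm.
After closing the 0.75 mm clearance, 1.24 − 0.75 = 0.4903 mm of expansion remains to be suppressed by the wall.
Compatibility: PL/(AE) = 0.4903 mm, so σ = P/A = E × (0.4903/2850) = 33.89 MPa.
Force on the wall = σA = 33.89 × 625 mm² = 21.18 kN.

P ≈ 21.2 kN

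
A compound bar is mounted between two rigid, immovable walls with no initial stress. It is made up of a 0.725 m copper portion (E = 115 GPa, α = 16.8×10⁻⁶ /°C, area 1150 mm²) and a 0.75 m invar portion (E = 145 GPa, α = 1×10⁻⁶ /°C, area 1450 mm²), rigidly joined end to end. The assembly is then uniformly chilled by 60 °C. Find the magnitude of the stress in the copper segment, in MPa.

If the supports were absent, the total length change would be Σ αᵢΔT Lᵢ = 16.8×10⁻⁶×60×725 + 1×10⁻⁶×60×750 = 0.7758 mm.
Since the ends are fixed, an axial force P builds up, equal in every segment, with P · Σ Lᵢ/(AᵢEᵢ) = δ_free.
The series flexibility is Σ Lᵢ/(AᵢEᵢ) = 725/(1150×115×10³) + 750/(1450×145×10³) = 9.049×10⁻⁶ mm/N.
So P = 0.7758 / 9.049×10⁻⁶ = 85.73 kN, tensile.
σ_{copper} = P / A = 85730 / 1150 = 74.55 MPa.

σ ≈ 74.5 MPa (tensile)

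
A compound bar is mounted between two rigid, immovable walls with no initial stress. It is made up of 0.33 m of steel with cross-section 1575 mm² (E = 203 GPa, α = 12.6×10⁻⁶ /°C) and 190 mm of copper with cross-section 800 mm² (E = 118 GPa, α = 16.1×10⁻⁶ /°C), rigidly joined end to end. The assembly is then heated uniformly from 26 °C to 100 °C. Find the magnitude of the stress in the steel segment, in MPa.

σ ≈ 111 MPa (compressive)

With the walls removed the bar would change length by δ_free = Σ αᵢΔT Lᵢ = 12.6×10⁻⁶×74×330 + 16.1×10⁻⁶×74×190 = 0.5341 mm.
Since the ends are fixed, an axial force P builds up, equal in every segment, with P · Σ Lᵢ/(AᵢEᵢ) = δ_free.
Σ Lᵢ/(AᵢEᵢ) = 330/(1575×203×10³) + 190/(800×118×10³) = 3.045×10⁻⁶ mm/N.
Hence P = δ_free / Σ(L/AE) = 0.5341/3.045×10⁻⁶ = 175.4 kN (compressive).
σ_{steel} = P / A = 175400 / 1575 = 111.4 MPa.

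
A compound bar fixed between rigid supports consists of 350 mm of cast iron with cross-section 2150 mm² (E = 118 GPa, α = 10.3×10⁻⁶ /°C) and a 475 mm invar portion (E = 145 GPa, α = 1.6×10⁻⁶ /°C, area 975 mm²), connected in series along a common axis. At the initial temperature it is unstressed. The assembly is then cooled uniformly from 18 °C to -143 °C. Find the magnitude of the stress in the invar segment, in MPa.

σ ≈ 152 MPa (tensile)

With the walls removed the bar would change length by δ_free = Σ αᵢΔT Lᵢ = 10.3×10⁻⁶×161×350 + 1.6×10⁻⁶×161×475 = 0.7028 mm.
The rigid supports impose zero overall length change; the single axial force P common to all segments must satisfy P Σ Lᵢ/(AᵢEᵢ) = δ_free.
The series flexibility is Σ Lᵢ/(AᵢEᵢ) = 350/(2150×118×10³) + 475/(975×145×10³) = 4.739×10⁻⁶ mm/N.
Hence P = δ_free / Σ(L/AE) = 0.7028/4.739×10⁻⁶ = 148.3 kN (tensile).
σ_{invar} = P / A = 148300 / 975 = 152.1 MPa.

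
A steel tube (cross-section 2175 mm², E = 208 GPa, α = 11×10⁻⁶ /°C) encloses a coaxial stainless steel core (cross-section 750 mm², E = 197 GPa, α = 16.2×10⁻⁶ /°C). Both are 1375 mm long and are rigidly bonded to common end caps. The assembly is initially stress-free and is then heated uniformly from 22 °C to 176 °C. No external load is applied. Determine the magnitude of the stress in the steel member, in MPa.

The stainless steel has the larger α, so on heating it would change length more than the steel if both were free. The rigid plates force a common final length, so the stainless steel is put into compression and the steel into tension, with equal and opposite forces P (no external load).
Setting the final lengths equal and cancelling L: (α₁ − α₂)ΔT = P/(A₁E₁) + P/(A₂E₂).
|α₁ − α₂|·ΔT = 5.2×10⁻⁶ × 154 = 0.0008008.
1/(A₁E₁) + 1/(A₂E₂) = 1/(2175×208×10³) + 1/(750×197×10³) = 8.979×10⁻⁹ N⁻¹.
P = 0.0008008 / 8.979×10⁻⁹ = 89190 N = 89.19 kN.
σ_{steel} = P/A₁ = 89190/2175 = 41.01 MPa, tensile.

σ ≈ 41 MPa (tensile)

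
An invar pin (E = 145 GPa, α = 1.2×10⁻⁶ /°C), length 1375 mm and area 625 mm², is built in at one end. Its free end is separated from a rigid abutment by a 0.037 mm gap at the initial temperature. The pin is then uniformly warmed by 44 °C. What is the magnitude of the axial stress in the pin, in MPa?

σ ≈ 3.75 MPa (compressive)

Free thermal elongation = αΔT L = 1.2×10⁻⁶ × 44 × 1375 = 0.0726 mm.
This exceeds the 0.037 mm gap, so the wall pushes back. The portion of expansion that must be recovered elastically is δ_free − gap = 0.0726 − 0.037 = 0.0356 mm.
That suppressed elongation corresponds to σ = E·Δ/L = 145×10³ × 0.0356/1375 = 3.754 MPa.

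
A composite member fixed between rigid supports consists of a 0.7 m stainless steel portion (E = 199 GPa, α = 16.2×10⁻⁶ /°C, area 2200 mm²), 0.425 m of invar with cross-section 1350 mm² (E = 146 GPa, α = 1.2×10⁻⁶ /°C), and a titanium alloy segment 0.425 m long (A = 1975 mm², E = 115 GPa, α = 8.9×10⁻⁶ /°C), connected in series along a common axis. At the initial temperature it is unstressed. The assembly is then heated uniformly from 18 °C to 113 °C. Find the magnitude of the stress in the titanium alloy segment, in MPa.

Free thermal expansion of the whole bar: Σ αᵢΔT Lᵢ = 16.2×10⁻⁶×95×700 + 1.2×10⁻⁶×95×425 + 8.9×10⁻⁶×95×425 = 1.485 mm.
Since the ends are fixed, an axial force P builds up, equal in every segment, with P · Σ Lᵢ/(AᵢEᵢ) = δ_free.
Σ Lᵢ/(AᵢEᵢ) = 700/(2200×199×10³) + 425/(1350×146×10³) + 425/(1975×115×10³) = 5.626×10⁻⁶ mm/N.
P = 1.485 / 5.626×10⁻⁶ = 264000 N = 264 kN, compressive.
σ_{titanium alloy} = P / A = 264000 / 1975 = 133.6 MPa.

σ ≈ 134 MPa (compressive)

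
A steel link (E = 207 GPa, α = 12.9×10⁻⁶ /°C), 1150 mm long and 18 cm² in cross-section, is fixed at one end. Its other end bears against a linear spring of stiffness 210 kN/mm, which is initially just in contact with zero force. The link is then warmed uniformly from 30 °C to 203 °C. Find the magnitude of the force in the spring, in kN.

P ≈ 327 kN

If the spring were absent the link would lengthen by αΔT L = 12.9×10⁻⁶ × 173 × 1150 = 2.566 mm.
With a force P in the spring, the elastic change of the link is PL/(AE) and that of the spring is P/k; compatibility requires their sum to equal δ_free.
So P = δ_free / [L/(AE) + 1/k] = 2.566 / [ 1150/(1800×207×10³) + 1/(210×10³) ].
P = 2.566 / 7.848×10⁻⁶ = 327000 N.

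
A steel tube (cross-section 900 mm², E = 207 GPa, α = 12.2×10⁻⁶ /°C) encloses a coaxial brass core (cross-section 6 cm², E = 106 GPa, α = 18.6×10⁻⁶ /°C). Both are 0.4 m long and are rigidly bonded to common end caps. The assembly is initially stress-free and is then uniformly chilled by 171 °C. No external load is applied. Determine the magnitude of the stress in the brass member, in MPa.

The brass has the larger α, so on cooling it would change length more than the steel if both were free. The rigid plates force a common final length, so the brass is put into tension and the steel into compression, with equal and opposite forces P (no external load).
Equating the net (thermal + elastic) strains gives |α₁ − α₂|·ΔT = P·[1/(A₁E₁) + 1/(A₂E₂)].
|α₁ − α₂|·ΔT = 6.4×10⁻⁶ × 171 = 0.001094.
1/(A₁E₁) + 1/(A₂E₂) = 1/(900×207×10³) + 1/(600×106×10³) = 2.109×10⁻⁸ N⁻¹.
P = 0.001094 / 2.109×10⁻⁸ = 51890 N = 51.89 kN.
σ_{brass} = P/A₂ = 51890/600 = 86.48 MPa, tensile.

σ ≈ 86.5 MPa (tensile)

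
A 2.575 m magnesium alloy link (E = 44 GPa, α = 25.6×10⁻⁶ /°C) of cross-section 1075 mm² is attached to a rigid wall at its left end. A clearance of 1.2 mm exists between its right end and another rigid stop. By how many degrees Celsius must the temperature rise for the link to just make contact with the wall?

The gap closes when αΔT L = 1.2 mm, since the link is still unstressed at that instant.
So ΔT = g/(αL) = 1.2/(25.6×10⁻⁶ × 2575) = 18.2 °C.

ΔT ≈ 18.2 °C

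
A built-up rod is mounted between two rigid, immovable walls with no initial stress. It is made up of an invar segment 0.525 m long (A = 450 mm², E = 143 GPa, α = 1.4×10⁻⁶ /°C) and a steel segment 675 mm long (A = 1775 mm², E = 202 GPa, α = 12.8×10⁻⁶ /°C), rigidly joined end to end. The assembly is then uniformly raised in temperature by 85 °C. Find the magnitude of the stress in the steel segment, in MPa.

If the supports were absent, the total length change would be Σ αᵢΔT Lᵢ = 1.4×10⁻⁶×85×525 + 12.8×10⁻⁶×85×675 = 0.7969 mm.
The rigid supports impose zero overall length change; the single axial force P common to all segments must satisfy P Σ Lᵢ/(AᵢEᵢ) = δ_free.
Σ Lᵢ/(AᵢEᵢ) = 525/(450×143×10³) + 675/(1775×202×10³) = 1.004×10⁻⁵ mm/N.
So P = 0.7969 / 1.004×10⁻⁵ = 79.36 kN, compressive.
σ_{steel} = P / A = 79360 / 1775 = 44.71 MPa.

σ ≈ 44.7 MPa (compressive)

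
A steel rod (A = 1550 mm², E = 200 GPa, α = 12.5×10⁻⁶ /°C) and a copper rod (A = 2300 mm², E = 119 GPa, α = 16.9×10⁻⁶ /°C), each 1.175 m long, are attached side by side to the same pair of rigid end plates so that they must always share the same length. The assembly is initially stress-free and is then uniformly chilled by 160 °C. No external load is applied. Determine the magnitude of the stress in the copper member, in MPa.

Equilibrium of a rigid end plate with no external load gives equal and opposite internal forces ±P in the two members. Since α_{copper} > α_{steel}, cooling drives the copper into tension and the steel into compression.
Compatibility of the two members (thermal + elastic change equal): (α₁ − α₂)ΔT = P·[1/(A₁E₁) + 1/(A₂E₂)].
|α₁ − α₂|·ΔT = 4.4×10⁻⁶ × 160 = 0.000704.
1/(A₁E₁) + 1/(A₂E₂) = 1/(1550×200×10³) + 1/(2300×119×10³) = 6.879×10⁻⁹ N⁻¹.
So P = 0.000704 / 6.879×10⁻⁹ = 102.3 kN.
σ_{copper} = P/A₂ = 102300/2300 = 44.49 MPa, tensile.

σ ≈ 44.5 MPa (tensile)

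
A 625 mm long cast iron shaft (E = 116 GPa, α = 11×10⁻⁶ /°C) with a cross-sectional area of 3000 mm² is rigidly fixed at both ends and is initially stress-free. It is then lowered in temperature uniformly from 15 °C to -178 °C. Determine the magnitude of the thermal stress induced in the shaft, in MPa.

With length fixed, the mechanical strain must cancel the thermal strain αΔT = 11×10⁻⁶ × 193 = 2123×10⁻⁶.
σ = EαΔT = 116×10³ × 11×10⁻⁶ × 193 = 246.3 MPa (tensile; the shaft is trying to contract).

σ ≈ 246 MPa (tensile)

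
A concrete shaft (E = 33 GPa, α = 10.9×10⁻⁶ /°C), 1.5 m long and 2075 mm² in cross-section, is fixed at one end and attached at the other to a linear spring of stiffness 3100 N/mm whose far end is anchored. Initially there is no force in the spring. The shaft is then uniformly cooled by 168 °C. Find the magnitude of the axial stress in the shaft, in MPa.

σ ≈ 3.84 MPa (tensile)

The unrestrained thermal change is αΔT L = 10.9×10⁻⁶ × 168 × 1500 = 2.747 mm.
Let P be the tensile force in the spring. The shaft extends elastically by PL/(AE) and the spring stretches by P/k; together these equal δ_free.
So P = δ_free / [L/(AE) + 1/k] = 2.747 / [ 1500/(2075×33×10³) + 1/(3100) ].
P = 2.747 / 0.0003445 = 7974 N.
σ = P/A = 7974/2075 = 3.843 MPa.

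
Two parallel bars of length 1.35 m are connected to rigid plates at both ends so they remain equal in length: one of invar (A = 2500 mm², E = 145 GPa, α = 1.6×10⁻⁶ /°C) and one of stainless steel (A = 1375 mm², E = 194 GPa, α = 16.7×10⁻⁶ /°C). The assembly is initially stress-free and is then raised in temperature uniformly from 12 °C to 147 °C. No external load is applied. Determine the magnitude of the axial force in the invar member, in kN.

P ≈ 313 kN (tensile in the invar)

The stainless steel has the larger α, so on heating it would change length more than the invar if both were free. The rigid plates force a common final length, so the stainless steel is put into compression and the invar into tension, with equal and opposite forces P (no external load).
Compatibility of the two members (thermal + elastic change equal): (α₁ − α₂)ΔT = P·[1/(A₁E₁) + 1/(A₂E₂)].
|α₁ − α₂|·ΔT = 15.1×10⁻⁶ × 135 = 0.002038.
1/(A₁E₁) + 1/(A₂E₂) = 1/(2500×145×10³) + 1/(1375×194×10³) = 6.507×10⁻⁹ N⁻¹.
P = 0.002038 / 6.507×10⁻⁹ = 313300 N = 313.3 kN.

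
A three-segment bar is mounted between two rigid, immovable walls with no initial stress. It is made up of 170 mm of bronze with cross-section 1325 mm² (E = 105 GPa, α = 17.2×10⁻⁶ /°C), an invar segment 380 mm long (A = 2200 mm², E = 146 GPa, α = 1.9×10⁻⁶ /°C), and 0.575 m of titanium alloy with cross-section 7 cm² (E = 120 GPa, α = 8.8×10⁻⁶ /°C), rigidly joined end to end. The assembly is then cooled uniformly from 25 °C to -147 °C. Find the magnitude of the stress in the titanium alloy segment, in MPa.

If the supports were absent, the total length change would be Σ αᵢΔT Lᵢ = 17.2×10⁻⁶×172×170 + 1.9×10⁻⁶×172×380 + 8.8×10⁻⁶×172×575 = 1.497 mm.
The rigid supports impose zero overall length change; the single axial force P common to all segments must satisfy P Σ Lᵢ/(AᵢEᵢ) = δ_free.
The series flexibility is Σ Lᵢ/(AᵢEᵢ) = 170/(1325×105×10³) + 380/(2200×146×10³) + 575/(700×120×10³) = 9.25×10⁻⁶ mm/N.
P = 1.497 / 9.25×10⁻⁶ = 161900 N = 161.9 kN, tensile.
σ_{titanium alloy} = P / A = 161900 / 700 = 231.3 MPa.

σ ≈ 231 MPa (tensile)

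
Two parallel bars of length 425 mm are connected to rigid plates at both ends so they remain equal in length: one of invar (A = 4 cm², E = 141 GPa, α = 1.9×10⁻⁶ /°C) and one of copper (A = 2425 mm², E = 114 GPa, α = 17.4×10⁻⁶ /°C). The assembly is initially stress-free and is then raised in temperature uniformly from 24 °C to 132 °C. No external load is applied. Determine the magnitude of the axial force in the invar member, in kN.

The copper has the larger α, so on heating it would change length more than the invar if both were free. The rigid plates force a common final length, so the copper is put into compression and the invar into tension, with equal and opposite forces P (no external load).
Compatibility of the two members (thermal + elastic change equal): (α₁ − α₂)ΔT = P·[1/(A₁E₁) + 1/(A₂E₂)].
|α₁ − α₂|·ΔT = 15.5×10⁻⁶ × 108 = 0.001674.
1/(A₁E₁) + 1/(A₂E₂) = 1/(400×141×10³) + 1/(2425×114×10³) = 2.135×10⁻⁸ N⁻¹.
P = 0.001674 / 2.135×10⁻⁸ = 78420 N = 78.42 kN.

P ≈ 78.4 kN (tensile in the invar)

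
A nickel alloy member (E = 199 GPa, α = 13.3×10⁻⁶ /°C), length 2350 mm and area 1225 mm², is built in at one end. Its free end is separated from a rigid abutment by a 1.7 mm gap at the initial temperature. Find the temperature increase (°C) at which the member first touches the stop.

ΔT ≈ 54.4 °C

Contact occurs when the free expansion equals the gap: αΔT L = 1.7 mm.
So ΔT = g/(αL) = 1.7/(13.3×10⁻⁶ × 2350) = 54.39 °C.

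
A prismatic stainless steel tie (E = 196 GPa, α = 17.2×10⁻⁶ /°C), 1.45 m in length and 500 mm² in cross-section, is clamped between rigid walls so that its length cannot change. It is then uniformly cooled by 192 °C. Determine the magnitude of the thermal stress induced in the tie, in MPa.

With length fixed, the mechanical strain must cancel the thermal strain αΔT = 17.2×10⁻⁶ × 192 = 3302.4×10⁻⁶.
σ = EαΔT = 196×10³ × 17.2×10⁻⁶ × 192 = 647.3 MPa (tensile; the tie is trying to contract).

σ ≈ 647 MPa (tensile)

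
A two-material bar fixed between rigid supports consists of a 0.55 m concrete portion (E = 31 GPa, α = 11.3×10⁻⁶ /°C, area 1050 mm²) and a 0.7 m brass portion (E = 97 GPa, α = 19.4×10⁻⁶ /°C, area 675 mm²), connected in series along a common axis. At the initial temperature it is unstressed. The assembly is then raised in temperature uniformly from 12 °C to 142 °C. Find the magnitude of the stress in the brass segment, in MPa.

σ ≈ 138 MPa (compressive)

Free thermal expansion of the whole bar: Σ αᵢΔT Lᵢ = 11.3×10⁻⁶×130×550 + 19.4×10⁻⁶×130×700 = 2.573 mm.
The walls prevent any net length change, so an axial force P (same in every segment) develops. Compatibility: P · Σ Lᵢ/(AᵢEᵢ) = δ_free.
Σ Lᵢ/(AᵢEᵢ) = 550/(1050×31×10³) + 700/(675×97×10³) = 2.759×10⁻⁵ mm/N.
P = 2.573 / 2.759×10⁻⁵ = 93280 N = 93.28 kN, compressive.
σ_{brass} = P / A = 93280 / 675 = 138.2 MPa.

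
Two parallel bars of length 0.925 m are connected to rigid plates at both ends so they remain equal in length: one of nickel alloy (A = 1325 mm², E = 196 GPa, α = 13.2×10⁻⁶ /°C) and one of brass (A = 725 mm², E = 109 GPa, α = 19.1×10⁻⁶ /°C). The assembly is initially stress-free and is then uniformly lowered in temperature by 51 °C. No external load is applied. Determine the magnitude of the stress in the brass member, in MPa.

σ ≈ 25.1 MPa (tensile)

The brass has the larger α, so on cooling it would change length more than the nickel alloy if both were free. The rigid plates force a common final length, so the brass is put into tension and the nickel alloy into compression, with equal and opposite forces P (no external load).
Setting the final lengths equal and cancelling L: (α₁ − α₂)ΔT = P/(A₁E₁) + P/(A₂E₂).
|α₁ − α₂|·ΔT = 5.9×10⁻⁶ × 51 = 0.0003009.
1/(A₁E₁) + 1/(A₂E₂) = 1/(1325×196×10³) + 1/(725×109×10³) = 1.65×10⁻⁸ N⁻¹.
P = 0.0003009 / 1.65×10⁻⁸ = 18230 N = 18.23 kN.
σ_{brass} = P/A₂ = 18230/725 = 25.15 MPa, tensile.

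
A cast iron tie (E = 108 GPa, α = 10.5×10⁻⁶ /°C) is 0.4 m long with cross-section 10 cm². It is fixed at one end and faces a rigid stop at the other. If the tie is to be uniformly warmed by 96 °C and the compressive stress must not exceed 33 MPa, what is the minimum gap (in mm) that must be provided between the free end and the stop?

g ≈ 0.281 mm

Free expansion if unrestrained: δ_free = αΔT L = 10.5×10⁻⁶ × 96 × 400 = 0.4032 mm.
A stress of 33 MPa corresponds to the wall pushing the tie back by σL/E = 33×400/(108×10³) = 0.1222 mm.
So the gap has to take up the difference, g_min = δ_free − σL/E = 0.4032 − 0.1222 = 0.281 mm.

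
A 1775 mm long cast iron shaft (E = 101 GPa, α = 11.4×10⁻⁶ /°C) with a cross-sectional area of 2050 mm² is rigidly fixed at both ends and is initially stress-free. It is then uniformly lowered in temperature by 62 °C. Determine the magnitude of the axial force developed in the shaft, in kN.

The ends cannot move, so σ = EαΔT = 101×10³ × 11.4×10⁻⁶ × 62 = 71.39 MPa.
Axial force P = σA = 71.39 × 2050 = 146300 N = 146.3 kN, tensile.

P ≈ 146 kN (tensile)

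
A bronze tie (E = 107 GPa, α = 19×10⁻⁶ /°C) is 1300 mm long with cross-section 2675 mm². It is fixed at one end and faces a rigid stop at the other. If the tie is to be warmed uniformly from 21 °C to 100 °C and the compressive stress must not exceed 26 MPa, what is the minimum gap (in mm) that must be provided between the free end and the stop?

Free expansion if unrestrained: δ_free = αΔT L = 19×10⁻⁶ × 79 × 1300 = 1.951 mm.
At the allowable stress the elastic shortening the wall may impose is σL/E = 26 × 1300 / (107×10³) = 0.3159 mm.
The gap must absorb the remainder: g_min = 1.951 − 0.3159 = 1.635 mm.

g ≈ 1.64 mm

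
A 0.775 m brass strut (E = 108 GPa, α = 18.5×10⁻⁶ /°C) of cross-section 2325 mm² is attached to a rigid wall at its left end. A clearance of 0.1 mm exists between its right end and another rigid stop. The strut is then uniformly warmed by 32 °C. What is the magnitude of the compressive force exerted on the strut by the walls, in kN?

P ≈ 116 kN

Unrestrained expansion: δ_free = αΔT L = 18.5×10⁻⁶ × 32 × 775 = 0.4588 mm.
This exceeds the 0.1 mm gap, so the wall pushes back. The portion of expansion that must be recovered elastically is δ_free − gap = 0.4588 − 0.1 = 0.3588 mm.
So σ = E(δ_free − g)/L = 108×10³ × 0.3588/775 = 50 MPa.
P = σA = 50 × 2325 = 116.3 kN.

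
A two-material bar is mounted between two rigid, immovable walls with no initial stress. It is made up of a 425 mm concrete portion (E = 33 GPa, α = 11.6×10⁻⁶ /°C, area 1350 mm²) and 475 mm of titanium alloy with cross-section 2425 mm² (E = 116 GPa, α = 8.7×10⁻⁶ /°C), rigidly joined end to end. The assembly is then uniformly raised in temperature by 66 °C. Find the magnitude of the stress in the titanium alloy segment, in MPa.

σ ≈ 22 MPa (compressive)

If the supports were absent, the total length change would be Σ αᵢΔT Lᵢ = 11.6×10⁻⁶×66×425 + 8.7×10⁻⁶×66×475 = 0.5981 mm.
The rigid supports impose zero overall length change; the single axial force P common to all segments must satisfy P Σ Lᵢ/(AᵢEᵢ) = δ_free.
Σ Lᵢ/(AᵢEᵢ) = 425/(1350×33×10³) + 475/(2425×116×10³) = 1.123×10⁻⁵ mm/N.
Hence P = δ_free / Σ(L/AE) = 0.5981/1.123×10⁻⁵ = 53.27 kN (compressive).
σ_{titanium alloy} = P / A = 53270 / 2425 = 21.97 MPa.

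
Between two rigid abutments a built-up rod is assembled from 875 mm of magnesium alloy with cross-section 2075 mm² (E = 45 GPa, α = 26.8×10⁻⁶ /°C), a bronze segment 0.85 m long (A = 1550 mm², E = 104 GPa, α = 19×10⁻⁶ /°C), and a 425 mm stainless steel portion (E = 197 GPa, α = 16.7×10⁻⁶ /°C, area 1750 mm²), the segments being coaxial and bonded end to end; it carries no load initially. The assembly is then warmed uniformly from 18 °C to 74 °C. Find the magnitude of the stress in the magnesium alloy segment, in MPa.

Free thermal expansion of the whole bar: Σ αᵢΔT Lᵢ = 26.8×10⁻⁶×56×875 + 19×10⁻⁶×56×850 + 16.7×10⁻⁶×56×425 = 2.615 mm.
The rigid supports impose zero overall length change; the single axial force P common to all segments must satisfy P Σ Lᵢ/(AᵢEᵢ) = δ_free.
Σ Lᵢ/(AᵢEᵢ) = 875/(2075×45×10³) + 850/(1550×104×10³) + 425/(1750×197×10³) = 1.588×10⁻⁵ mm/N.
P = 2.615 / 1.588×10⁻⁵ = 164700 N = 164.7 kN, compressive.
σ_{magnesium alloy} = P / A = 164700 / 2075 = 79.38 MPa.

σ ≈ 79.4 MPa (compressive)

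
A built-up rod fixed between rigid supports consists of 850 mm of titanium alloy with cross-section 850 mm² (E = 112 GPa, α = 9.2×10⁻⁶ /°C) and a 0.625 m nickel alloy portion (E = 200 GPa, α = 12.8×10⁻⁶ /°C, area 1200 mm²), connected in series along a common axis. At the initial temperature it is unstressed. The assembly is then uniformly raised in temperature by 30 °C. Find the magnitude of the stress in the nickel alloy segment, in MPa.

σ ≈ 34.3 MPa (compressive)

If the supports were absent, the total length change would be Σ αᵢΔT Lᵢ = 9.2×10⁻⁶×30×850 + 12.8×10⁻⁶×30×625 = 0.4746 mm.
Since the ends are fixed, an axial force P builds up, equal in every segment, with P · Σ Lᵢ/(AᵢEᵢ) = δ_free.
Σ Lᵢ/(AᵢEᵢ) = 850/(850×112×10³) + 625/(1200×200×10³) = 1.153×10⁻⁵ mm/N.
Hence P = δ_free / Σ(L/AE) = 0.4746/1.153×10⁻⁵ = 41.15 kN (compressive).
σ_{nickel alloy} = P / A = 41150 / 1200 = 34.29 MPa.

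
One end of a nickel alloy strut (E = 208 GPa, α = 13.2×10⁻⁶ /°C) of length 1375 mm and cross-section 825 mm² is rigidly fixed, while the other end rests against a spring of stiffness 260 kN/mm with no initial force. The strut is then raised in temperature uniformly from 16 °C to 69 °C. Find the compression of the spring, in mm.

δ ≈ 0.312 mm

If the spring were absent the strut would lengthen by αΔT L = 13.2×10⁻⁶ × 53 × 1375 = 0.9619 mm.
With a force P in the spring, the elastic change of the strut is PL/(AE) and that of the spring is P/k; compatibility requires their sum to equal δ_free.
So P = δ_free / [L/(AE) + 1/k] = 0.9619 / [ 1375/(825×208×10³) + 1/(260×10³) ].
P = 0.9619 / 1.186×10⁻⁵ = 81120 N.
Spring compression = P/k = 81120/(260×10³) = 0.312 mm.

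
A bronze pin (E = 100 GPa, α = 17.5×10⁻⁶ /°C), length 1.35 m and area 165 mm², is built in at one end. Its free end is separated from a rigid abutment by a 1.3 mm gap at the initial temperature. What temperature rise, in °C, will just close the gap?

ΔT ≈ 55 °C

Contact occurs when the free expansion equals the gap: αΔT L = 1.3 mm.
ΔT = 1.3 / (17.5×10⁻⁶ × 1350) = 55.03 °C.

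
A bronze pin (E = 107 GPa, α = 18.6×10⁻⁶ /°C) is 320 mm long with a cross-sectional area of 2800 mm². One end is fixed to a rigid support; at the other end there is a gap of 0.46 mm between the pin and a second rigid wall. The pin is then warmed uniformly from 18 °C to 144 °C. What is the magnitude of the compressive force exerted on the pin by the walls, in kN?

Free thermal elongation = αΔT L = 18.6×10⁻⁶ × 126 × 320 = 0.75 mm.
This exceeds the 0.46 mm gap, so the wall pushes back. The portion of expansion that must be recovered elastically is δ_free − gap = 0.75 − 0.46 = 0.29 mm.
That suppressed elongation corresponds to σ = E·Δ/L = 107×10³ × 0.29/320 = 96.95 MPa.
Force on the wall = σA = 96.95 × 2800 mm² = 271.5 kN.

P ≈ 271 kN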